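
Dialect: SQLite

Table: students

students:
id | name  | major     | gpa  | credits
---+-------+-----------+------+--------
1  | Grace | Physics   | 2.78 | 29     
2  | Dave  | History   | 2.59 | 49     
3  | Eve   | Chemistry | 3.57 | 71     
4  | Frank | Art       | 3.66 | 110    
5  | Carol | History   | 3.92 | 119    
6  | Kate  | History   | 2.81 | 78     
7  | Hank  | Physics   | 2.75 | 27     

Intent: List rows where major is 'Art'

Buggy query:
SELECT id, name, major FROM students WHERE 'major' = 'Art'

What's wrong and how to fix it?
Bug: Single quotes denote string literals in SQL; the column name is being compared as a constant string

Fix: Reference the column as major without single quotes

Corrected query:
SELECT id, name, major FROM students WHERE major = 'Art'

Result:
id | name  | major
---+-------+------
4  | Frank | Art  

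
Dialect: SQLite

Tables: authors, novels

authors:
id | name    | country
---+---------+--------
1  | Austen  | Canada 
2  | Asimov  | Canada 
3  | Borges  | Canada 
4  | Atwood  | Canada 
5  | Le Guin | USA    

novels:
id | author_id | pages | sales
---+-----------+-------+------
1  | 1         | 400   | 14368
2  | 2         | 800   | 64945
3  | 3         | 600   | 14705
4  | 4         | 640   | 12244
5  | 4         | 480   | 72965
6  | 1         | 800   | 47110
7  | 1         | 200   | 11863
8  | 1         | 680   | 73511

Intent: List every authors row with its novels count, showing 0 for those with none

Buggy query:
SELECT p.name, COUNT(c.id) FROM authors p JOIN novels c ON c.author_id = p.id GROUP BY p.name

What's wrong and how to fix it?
Bug: An inner join excludes parents with zero children

Fix: Switch to LEFT JOIN to retain unmatched parent rows

Corrected query:
SELECT p.name, COUNT(c.id) FROM authors p LEFT JOIN novels c ON c.author_id = p.id GROUP BY p.name

Result:
name    | COUNT(c.id)
--------+------------
Asimov  | 1          
Atwood  | 2          
Austen  | 4          
Borges  | 1          
Le Guin | 0          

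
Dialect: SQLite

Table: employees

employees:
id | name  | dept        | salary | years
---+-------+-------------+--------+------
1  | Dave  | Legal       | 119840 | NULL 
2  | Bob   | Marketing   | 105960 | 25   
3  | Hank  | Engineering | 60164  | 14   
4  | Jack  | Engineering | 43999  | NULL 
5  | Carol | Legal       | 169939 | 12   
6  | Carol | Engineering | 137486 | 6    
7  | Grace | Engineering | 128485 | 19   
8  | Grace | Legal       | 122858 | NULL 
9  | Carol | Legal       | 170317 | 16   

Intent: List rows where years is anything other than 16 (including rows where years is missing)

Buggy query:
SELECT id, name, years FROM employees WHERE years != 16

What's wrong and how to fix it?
Bug: 'years != 16' is unknown when years is NULL, so NULL rows are silently excluded

Fix: Add an explicit OR years IS NULL to include the missing-value rows

Corrected query:
SELECT id, name, years FROM employees WHERE years != 16 OR years IS NULL

Result:
id | name  | years
---+-------+------
1  | Dave  | NULL 
2  | Bob   | 25   
3  | Hank  | 14   
4  | Jack  | NULL 
5  | Carol | 12   
6  | Carol | 6    
7  | Grace | 19   
8  | Grace | NULL 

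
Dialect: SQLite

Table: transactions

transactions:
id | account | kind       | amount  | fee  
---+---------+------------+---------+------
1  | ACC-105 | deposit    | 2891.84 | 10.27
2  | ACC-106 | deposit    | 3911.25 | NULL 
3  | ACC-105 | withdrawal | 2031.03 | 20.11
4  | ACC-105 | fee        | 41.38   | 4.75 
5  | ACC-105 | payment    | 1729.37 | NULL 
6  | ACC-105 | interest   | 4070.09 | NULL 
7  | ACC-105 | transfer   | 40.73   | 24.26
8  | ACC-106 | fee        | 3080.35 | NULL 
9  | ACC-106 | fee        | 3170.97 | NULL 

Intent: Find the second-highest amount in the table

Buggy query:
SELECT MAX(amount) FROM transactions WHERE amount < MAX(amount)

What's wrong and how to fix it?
Bug: The inner MAX is an aggregate inside WHERE, which is not allowed

Fix: Compute the overall MAX in a subquery, then take MAX of rows below it

Corrected query:
SELECT MAX(amount) FROM transactions WHERE amount < (SELECT MAX(amount) FROM transactions)

Result:
MAX(amount)
-----------
3911.25    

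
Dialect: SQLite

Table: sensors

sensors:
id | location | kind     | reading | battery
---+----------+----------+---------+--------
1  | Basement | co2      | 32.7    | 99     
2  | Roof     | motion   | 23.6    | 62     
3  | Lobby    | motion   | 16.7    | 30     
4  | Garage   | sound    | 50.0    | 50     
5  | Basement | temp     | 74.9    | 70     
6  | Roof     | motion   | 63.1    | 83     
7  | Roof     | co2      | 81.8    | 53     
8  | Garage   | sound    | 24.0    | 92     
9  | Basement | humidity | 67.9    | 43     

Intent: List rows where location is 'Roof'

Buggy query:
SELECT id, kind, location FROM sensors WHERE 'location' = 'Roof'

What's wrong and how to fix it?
Bug: 'location' in single quotes is a string literal, not the column; the comparison is literal-vs-literal and never true

Fix: Reference the column as location without single quotes

Corrected query:
SELECT id, kind, location FROM sensors WHERE location = 'Roof'

Result:
id | kind   | location
---+--------+---------
2  | motion | Roof    
6  | motion | Roof    
7  | co2    | Roof    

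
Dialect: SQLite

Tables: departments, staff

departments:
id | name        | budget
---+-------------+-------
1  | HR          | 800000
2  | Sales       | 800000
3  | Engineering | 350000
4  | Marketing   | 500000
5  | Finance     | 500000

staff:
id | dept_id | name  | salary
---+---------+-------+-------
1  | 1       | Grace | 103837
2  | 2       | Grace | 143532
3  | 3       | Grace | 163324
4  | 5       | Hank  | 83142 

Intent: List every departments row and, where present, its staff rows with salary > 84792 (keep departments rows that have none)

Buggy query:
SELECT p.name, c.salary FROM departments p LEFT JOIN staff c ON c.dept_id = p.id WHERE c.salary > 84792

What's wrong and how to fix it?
Bug: Filtering c.salary in WHERE discards the NULL rows produced by LEFT JOIN, turning it into an inner join

Fix: Put 'c.salary > 84792' in the JOIN's ON clause instead of WHERE

Corrected query:
SELECT p.name, c.salary FROM departments p LEFT JOIN staff c ON c.dept_id = p.id AND c.salary > 84792

Result:
name        | salary
------------+-------
HR          | 103837
Sales       | 143532
Engineering | 163324
Marketing   | NULL  
Finance     | NULL  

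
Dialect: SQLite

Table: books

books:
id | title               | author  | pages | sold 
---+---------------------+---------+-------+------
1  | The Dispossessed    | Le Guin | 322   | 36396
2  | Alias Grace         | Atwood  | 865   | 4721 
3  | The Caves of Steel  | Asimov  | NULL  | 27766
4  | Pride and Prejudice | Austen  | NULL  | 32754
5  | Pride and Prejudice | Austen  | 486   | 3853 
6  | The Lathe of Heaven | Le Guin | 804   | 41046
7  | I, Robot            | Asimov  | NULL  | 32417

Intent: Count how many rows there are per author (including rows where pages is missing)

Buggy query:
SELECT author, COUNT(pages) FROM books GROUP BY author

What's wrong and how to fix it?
Bug: COUNT(pages) skips NULLs, so groups with missing pages are undercounted

Fix: Use COUNT(*) to count all rows regardless of NULL

Corrected query:
SELECT author, COUNT(*) FROM books GROUP BY author

Result:
author  | COUNT(*)
--------+---------
Asimov  | 2       
Atwood  | 1       
Austen  | 2       
Le Guin | 2       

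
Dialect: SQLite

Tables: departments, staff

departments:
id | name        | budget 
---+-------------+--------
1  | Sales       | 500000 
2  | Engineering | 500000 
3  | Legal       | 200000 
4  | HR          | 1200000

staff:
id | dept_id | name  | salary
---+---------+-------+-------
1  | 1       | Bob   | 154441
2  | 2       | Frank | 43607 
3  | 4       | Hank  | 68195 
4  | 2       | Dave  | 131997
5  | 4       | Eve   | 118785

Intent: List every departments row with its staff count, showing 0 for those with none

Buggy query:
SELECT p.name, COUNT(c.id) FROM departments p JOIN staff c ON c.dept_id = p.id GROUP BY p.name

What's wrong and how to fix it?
Bug: INNER JOIN drops departments rows that have no matching staff rows

Fix: Switch to LEFT JOIN to retain unmatched parent rows

Corrected query:
SELECT p.name, COUNT(c.id) FROM departments p LEFT JOIN staff c ON c.dept_id = p.id GROUP BY p.name

Result:
name        | COUNT(c.id)
------------+------------
Engineering | 2          
HR          | 2          
Legal       | 0          
Sales       | 1          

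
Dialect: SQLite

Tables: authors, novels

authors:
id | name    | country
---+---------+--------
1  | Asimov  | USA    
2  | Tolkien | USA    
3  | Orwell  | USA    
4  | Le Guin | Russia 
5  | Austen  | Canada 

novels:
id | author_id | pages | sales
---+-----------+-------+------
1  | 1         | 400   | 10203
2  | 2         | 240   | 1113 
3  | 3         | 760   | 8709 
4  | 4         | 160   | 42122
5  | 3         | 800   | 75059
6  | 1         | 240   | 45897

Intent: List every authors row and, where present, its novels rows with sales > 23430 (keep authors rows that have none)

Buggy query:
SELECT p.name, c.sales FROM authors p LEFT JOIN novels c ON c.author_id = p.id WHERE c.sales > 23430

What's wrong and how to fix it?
Bug: A WHERE condition on the right-hand table after LEFT JOIN drops unmatched parents

Fix: Put 'c.sales > 23430' in the JOIN's ON clause instead of WHERE

Corrected query:
SELECT p.name, c.sales FROM authors p LEFT JOIN novels c ON c.author_id = p.id AND c.sales > 23430

Result:
name    | sales
--------+------
Asimov  | 45897
Tolkien | NULL 
Orwell  | 75059
Le Guin | 42122
Austen  | NULL 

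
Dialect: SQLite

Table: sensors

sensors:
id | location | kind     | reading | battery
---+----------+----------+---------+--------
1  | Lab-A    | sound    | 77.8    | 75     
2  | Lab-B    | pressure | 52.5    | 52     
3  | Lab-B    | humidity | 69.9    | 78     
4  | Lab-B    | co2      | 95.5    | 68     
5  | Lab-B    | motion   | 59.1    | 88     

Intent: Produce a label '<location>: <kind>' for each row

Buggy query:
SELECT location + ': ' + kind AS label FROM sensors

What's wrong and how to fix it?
Bug: SQLite uses || for string concatenation; + coerces text to numbers (yielding 0)

Fix: Use the || operator for string concatenation

Corrected query:
SELECT location || ': ' || kind AS label FROM sensors

Result:
label          
---------------
Lab-A: sound   
Lab-B: pressure
Lab-B: humidity
Lab-B: co2     
Lab-B: motion  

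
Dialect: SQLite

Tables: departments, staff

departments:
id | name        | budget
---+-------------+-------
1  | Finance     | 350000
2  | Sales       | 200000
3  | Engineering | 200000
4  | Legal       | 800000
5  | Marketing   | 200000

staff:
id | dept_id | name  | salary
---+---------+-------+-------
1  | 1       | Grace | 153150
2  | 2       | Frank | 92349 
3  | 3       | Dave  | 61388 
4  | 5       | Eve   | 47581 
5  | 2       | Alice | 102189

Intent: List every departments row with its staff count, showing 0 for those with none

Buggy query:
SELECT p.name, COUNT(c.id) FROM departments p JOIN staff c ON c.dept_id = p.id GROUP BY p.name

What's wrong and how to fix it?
Bug: An inner join excludes parents with zero children

Fix: Switch to LEFT JOIN to retain unmatched parent rows

Corrected query:
SELECT p.name, COUNT(c.id) FROM departments p LEFT JOIN staff c ON c.dept_id = p.id GROUP BY p.name

Result:
name        | COUNT(c.id)
------------+------------
Engineering | 1          
Finance     | 1          
Legal       | 0          
Marketing   | 1          
Sales       | 2          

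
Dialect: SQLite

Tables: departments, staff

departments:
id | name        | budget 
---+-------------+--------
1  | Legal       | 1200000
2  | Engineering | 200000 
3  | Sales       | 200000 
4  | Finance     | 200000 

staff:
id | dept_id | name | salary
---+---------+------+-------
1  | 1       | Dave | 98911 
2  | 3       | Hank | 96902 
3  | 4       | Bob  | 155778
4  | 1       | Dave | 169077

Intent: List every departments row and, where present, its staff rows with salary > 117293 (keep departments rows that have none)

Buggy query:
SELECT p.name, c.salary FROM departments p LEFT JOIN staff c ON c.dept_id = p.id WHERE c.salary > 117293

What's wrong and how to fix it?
Bug: Filtering c.salary in WHERE discards the NULL rows produced by LEFT JOIN, turning it into an inner join

Fix: Move the right-table condition into the ON clause so unmatched parents are kept

Corrected query:
SELECT p.name, c.salary FROM departments p LEFT JOIN staff c ON c.dept_id = p.id AND c.salary > 117293

Result:
name        | salary
------------+-------
Legal       | 169077
Engineering | NULL  
Sales       | NULL  
Finance     | 155778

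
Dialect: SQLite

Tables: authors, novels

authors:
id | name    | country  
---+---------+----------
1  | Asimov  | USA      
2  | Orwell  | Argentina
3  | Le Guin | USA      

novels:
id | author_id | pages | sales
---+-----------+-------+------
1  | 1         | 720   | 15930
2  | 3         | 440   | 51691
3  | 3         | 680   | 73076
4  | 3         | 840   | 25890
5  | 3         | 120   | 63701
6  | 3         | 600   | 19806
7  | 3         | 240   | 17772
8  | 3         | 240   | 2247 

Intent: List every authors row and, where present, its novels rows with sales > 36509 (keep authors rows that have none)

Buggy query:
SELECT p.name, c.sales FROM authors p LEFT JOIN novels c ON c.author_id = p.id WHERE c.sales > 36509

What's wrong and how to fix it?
Bug: Filtering c.sales in WHERE discards the NULL rows produced by LEFT JOIN, turning it into an inner join

Fix: Put 'c.sales > 36509' in the JOIN's ON clause instead of WHERE

Corrected query:
SELECT p.name, c.sales FROM authors p LEFT JOIN novels c ON c.author_id = p.id AND c.sales > 36509

Result:
name    | sales
--------+------
Asimov  | NULL 
Orwell  | NULL 
Le Guin | 51691
Le Guin | 63701
Le Guin | 73076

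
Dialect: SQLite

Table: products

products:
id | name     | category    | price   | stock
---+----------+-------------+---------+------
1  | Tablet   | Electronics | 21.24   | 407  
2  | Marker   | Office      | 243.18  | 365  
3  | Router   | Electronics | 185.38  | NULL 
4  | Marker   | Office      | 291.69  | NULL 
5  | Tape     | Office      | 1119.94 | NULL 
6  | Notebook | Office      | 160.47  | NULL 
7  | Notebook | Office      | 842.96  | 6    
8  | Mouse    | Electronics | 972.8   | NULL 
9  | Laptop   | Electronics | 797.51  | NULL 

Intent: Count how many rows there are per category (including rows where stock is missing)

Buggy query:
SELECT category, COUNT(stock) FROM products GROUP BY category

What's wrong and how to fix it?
Bug: COUNT(stock) skips NULLs, so groups with missing stock are undercounted

Fix: Use COUNT(*) to count all rows regardless of NULL

Corrected query:
SELECT category, COUNT(*) FROM products GROUP BY category

Result:
category    | COUNT(*)
------------+---------
Electronics | 4       
Office      | 5       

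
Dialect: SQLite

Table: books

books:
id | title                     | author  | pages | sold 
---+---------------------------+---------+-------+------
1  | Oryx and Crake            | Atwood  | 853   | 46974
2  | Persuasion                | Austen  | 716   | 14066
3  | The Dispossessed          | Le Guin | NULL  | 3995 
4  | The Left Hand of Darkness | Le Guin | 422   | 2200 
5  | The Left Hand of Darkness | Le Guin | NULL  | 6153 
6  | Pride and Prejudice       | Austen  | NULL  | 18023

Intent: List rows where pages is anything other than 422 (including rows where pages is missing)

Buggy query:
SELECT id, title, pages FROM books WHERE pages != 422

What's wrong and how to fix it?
Bug: Inequality against NULL is unknown, not true; rows with NULL are dropped

Fix: Add an explicit OR pages IS NULL to include the missing-value rows

Corrected query:
SELECT id, title, pages FROM books WHERE pages != 422 OR pages IS NULL

Result:
id | title                     | pages
---+---------------------------+------
1  | Oryx and Crake            | 853  
2  | Persuasion                | 716  
3  | The Dispossessed          | NULL 
5  | The Left Hand of Darkness | NULL 
6  | Pride and Prejudice       | NULL 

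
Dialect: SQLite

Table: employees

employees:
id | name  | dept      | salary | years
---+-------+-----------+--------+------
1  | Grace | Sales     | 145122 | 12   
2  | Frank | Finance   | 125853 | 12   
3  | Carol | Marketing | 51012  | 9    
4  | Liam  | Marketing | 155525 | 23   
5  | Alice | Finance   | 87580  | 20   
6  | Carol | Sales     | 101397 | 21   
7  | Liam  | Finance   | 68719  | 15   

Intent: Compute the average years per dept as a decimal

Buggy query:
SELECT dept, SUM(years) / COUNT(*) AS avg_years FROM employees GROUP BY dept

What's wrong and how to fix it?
Bug: Both operands are integers, so '/' performs integer division and truncates

Fix: Cast one side to REAL so the division keeps the fractional part

Corrected query:
SELECT dept, SUM(years) * 1.0 / COUNT(*) AS avg_years FROM employees GROUP BY dept

Result:
dept      | avg_years
----------+----------
Finance   | 15.666667
Marketing | 16       
Sales     | 16.5     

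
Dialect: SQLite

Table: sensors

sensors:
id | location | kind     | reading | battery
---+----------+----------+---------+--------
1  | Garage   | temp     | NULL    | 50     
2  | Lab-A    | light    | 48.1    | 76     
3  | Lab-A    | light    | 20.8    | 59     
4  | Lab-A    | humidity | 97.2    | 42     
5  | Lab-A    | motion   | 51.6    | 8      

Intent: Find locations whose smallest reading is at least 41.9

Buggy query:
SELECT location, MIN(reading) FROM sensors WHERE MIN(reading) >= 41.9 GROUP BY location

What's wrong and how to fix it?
Bug: MIN() in WHERE is a misuse of aggregate

Fix: Use HAVING for the per-group MIN condition

Corrected query:
SELECT location, MIN(reading) FROM sensors GROUP BY location HAVING MIN(reading) >= 41.9

Result:
(no rows)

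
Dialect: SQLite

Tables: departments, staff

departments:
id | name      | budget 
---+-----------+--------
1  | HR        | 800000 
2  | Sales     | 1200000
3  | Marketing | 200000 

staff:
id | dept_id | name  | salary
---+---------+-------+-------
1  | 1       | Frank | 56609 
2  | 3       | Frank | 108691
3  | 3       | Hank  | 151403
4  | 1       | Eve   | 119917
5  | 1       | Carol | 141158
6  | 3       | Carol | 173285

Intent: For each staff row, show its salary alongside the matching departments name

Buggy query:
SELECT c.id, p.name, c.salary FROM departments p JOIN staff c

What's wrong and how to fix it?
Bug: Missing join condition: each staff row is matched to all departments rows instead of just its own

Fix: Add ON c.dept_id = p.id to the JOIN

Corrected query:
SELECT c.id, p.name, c.salary FROM departments p JOIN staff c ON c.dept_id = p.id

Result:
id | name      | salary
---+-----------+-------
1  | HR        | 56609 
2  | Marketing | 108691
3  | Marketing | 151403
4  | HR        | 119917
5  | HR        | 141158
6  | Marketing | 173285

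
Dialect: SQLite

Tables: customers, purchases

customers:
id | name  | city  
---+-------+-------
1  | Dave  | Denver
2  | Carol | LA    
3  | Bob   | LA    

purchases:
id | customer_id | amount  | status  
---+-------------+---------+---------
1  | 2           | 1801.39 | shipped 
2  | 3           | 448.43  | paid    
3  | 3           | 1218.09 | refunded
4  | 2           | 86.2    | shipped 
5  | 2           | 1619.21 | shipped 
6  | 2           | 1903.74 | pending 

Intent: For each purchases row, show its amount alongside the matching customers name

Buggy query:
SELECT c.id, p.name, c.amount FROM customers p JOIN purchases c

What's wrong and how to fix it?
Bug: JOIN with no ON clause produces a cartesian product; every purchases row pairs with every customers row

Fix: Specify the join condition linking the foreign key to the parent id

Corrected query:
SELECT c.id, p.name, c.amount FROM customers p JOIN purchases c ON c.customer_id = p.id

Result:
id | name  | amount 
---+-------+--------
1  | Carol | 1801.39
2  | Bob   | 448.43 
3  | Bob   | 1218.09
4  | Carol | 86.2   
5  | Carol | 1619.21
6  | Carol | 1903.74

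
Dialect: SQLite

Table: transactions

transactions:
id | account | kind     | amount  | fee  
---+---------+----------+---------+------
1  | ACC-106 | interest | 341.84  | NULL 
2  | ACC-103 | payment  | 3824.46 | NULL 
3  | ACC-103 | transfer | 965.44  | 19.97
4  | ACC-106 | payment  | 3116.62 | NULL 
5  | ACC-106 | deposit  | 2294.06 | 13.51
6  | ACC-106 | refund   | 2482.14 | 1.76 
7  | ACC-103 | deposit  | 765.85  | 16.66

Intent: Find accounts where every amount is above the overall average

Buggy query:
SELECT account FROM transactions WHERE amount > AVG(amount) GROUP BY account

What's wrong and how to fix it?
Bug: AVG() is an aggregate; it can't sit directly in WHERE

Fix: Use a subquery for AVG and a HAVING MIN(...) filter so the condition holds for every row in the group

Corrected query:
SELECT account FROM transactions GROUP BY account HAVING MIN(amount) > (SELECT AVG(amount) FROM transactions)

Result:
(no rows)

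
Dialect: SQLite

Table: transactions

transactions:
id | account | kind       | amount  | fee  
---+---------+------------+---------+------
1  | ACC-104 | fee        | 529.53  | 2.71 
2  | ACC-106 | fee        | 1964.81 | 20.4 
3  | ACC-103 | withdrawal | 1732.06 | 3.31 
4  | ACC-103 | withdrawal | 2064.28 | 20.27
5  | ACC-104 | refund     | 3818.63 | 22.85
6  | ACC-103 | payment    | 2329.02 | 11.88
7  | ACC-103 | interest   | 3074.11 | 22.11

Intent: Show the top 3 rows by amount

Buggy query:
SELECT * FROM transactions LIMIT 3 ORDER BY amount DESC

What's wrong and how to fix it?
Bug: LIMIT must come after ORDER BY

Fix: Sort with ORDER BY, then apply LIMIT

Corrected query:
SELECT * FROM transactions ORDER BY amount DESC LIMIT 3

Result:
id | account | kind     | amount  | fee  
---+---------+----------+---------+------
5  | ACC-104 | refund   | 3818.63 | 22.85
7  | ACC-103 | interest | 3074.11 | 22.11
6  | ACC-103 | payment  | 2329.02 | 11.88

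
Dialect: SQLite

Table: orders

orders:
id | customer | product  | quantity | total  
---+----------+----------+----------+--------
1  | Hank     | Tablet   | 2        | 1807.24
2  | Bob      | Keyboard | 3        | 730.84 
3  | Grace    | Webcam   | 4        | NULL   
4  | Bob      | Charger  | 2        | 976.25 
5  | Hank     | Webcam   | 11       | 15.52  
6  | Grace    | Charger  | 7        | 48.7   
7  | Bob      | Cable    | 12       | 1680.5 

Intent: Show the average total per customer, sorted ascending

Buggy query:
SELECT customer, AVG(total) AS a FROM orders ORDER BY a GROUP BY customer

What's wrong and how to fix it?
Bug: GROUP BY must precede ORDER BY

Fix: Move ORDER BY to the end, after GROUP BY

Corrected query:
SELECT customer, AVG(total) AS a FROM orders GROUP BY customer ORDER BY a

Result:
customer | a          
---------+------------
Grace    | 48.7       
Hank     | 911.38     
Bob      | 1129.196667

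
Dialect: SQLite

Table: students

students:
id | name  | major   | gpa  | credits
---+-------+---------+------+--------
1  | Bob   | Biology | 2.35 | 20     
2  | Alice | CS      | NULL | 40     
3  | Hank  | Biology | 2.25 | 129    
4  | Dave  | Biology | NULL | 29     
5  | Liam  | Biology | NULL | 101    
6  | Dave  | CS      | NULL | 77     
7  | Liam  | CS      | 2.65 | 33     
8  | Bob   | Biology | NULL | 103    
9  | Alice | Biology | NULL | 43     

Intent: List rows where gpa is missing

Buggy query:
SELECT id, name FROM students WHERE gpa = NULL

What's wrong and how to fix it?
Bug: Comparing to NULL with '=' never matches; NULL = NULL is unknown, not true

Fix: Use IS NULL to test for NULL

Corrected query:
SELECT id, name FROM students WHERE gpa IS NULL

Result:
id | name 
---+------
2  | Alice
4  | Dave 
5  | Liam 
6  | Dave 
8  | Bob  
9  | Alice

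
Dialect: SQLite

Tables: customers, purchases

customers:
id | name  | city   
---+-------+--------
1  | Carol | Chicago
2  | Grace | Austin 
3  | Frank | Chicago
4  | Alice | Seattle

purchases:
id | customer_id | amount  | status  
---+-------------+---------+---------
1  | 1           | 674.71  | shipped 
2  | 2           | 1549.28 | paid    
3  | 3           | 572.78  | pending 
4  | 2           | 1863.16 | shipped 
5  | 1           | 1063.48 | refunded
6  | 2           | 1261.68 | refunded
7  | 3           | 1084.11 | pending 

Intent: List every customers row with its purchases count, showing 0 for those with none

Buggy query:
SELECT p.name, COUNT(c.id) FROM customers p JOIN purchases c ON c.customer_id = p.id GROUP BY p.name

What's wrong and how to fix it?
Bug: INNER JOIN drops customers rows that have no matching purchases rows

Fix: Switch to LEFT JOIN to retain unmatched parent rows

Corrected query:
SELECT p.name, COUNT(c.id) FROM customers p LEFT JOIN purchases c ON c.customer_id = p.id GROUP BY p.name

Result:
name  | COUNT(c.id)
------+------------
Alice | 0          
Carol | 2          
Frank | 2          
Grace | 3          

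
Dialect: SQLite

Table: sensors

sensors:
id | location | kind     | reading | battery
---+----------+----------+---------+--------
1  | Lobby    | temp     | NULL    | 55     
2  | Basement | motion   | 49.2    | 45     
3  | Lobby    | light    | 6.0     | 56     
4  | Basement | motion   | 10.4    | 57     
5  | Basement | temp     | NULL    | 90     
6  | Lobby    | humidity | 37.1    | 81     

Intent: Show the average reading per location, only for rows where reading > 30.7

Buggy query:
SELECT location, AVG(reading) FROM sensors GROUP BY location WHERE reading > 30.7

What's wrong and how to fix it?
Bug: WHERE cannot follow GROUP BY

Fix: Move the WHERE clause before GROUP BY

Corrected query:
SELECT location, AVG(reading) FROM sensors WHERE reading > 30.7 GROUP BY location

Result:
location | AVG(reading)
---------+-------------
Basement | 49.2        
Lobby    | 37.1        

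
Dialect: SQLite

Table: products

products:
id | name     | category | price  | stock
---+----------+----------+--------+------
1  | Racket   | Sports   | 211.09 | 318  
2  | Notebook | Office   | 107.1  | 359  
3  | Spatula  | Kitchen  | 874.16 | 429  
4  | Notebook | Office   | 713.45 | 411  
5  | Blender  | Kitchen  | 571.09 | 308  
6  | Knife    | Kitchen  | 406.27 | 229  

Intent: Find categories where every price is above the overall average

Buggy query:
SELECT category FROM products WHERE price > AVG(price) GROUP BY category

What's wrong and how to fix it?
Bug: WHERE evaluates per row before aggregation, so AVG() is unavailable

Fix: Compute the overall average in a scalar subquery and compare each group's MIN against it in HAVING

Corrected query:
SELECT category FROM products GROUP BY category HAVING MIN(price) > (SELECT AVG(price) FROM products)

Result:
(no rows)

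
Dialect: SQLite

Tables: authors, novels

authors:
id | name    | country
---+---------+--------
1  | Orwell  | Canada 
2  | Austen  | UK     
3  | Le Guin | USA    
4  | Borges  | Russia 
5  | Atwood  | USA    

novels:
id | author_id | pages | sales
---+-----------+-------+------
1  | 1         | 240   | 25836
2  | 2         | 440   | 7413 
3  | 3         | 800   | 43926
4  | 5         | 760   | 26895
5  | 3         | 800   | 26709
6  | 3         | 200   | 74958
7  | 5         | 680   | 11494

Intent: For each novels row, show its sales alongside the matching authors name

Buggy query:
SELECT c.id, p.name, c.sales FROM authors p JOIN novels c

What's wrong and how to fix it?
Bug: Missing join condition: each novels row is matched to all authors rows instead of just its own

Fix: Add ON c.author_id = p.id to the JOIN

Corrected query:
SELECT c.id, p.name, c.sales FROM authors p JOIN novels c ON c.author_id = p.id

Result:
id | name    | sales
---+---------+------
1  | Orwell  | 25836
2  | Austen  | 7413 
3  | Le Guin | 43926
4  | Atwood  | 26895
5  | Le Guin | 26709
6  | Le Guin | 74958
7  | Atwood  | 11494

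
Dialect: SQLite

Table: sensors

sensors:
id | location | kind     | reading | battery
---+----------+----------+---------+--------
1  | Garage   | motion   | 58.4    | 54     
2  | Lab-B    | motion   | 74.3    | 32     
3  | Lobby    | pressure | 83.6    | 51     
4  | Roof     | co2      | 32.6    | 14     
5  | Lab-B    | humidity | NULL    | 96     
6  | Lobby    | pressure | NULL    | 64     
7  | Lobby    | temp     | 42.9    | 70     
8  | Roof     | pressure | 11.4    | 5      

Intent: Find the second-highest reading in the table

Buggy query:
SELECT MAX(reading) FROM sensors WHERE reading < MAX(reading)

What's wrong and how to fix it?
Bug: MAX(reading) on the right of the comparison is an aggregate-in-WHERE error

Fix: Compute the overall MAX in a subquery, then take MAX of rows below it

Corrected query:
SELECT MAX(reading) FROM sensors WHERE reading < (SELECT MAX(reading) FROM sensors)

Result:
MAX(reading)
------------
74.3        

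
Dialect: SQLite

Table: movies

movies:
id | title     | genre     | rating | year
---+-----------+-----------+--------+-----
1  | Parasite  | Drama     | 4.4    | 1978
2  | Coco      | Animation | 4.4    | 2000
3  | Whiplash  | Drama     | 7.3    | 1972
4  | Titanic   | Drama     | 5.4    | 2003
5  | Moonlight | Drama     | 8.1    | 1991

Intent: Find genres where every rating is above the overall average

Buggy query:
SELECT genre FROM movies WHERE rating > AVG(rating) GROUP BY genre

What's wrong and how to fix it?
Bug: WHERE evaluates per row before aggregation, so AVG() is unavailable

Fix: Compute the overall average in a scalar subquery and compare each group's MIN against it in HAVING

Corrected query:
SELECT genre FROM movies GROUP BY genre HAVING MIN(rating) > (SELECT AVG(rating) FROM movies)

Result:
(no rows)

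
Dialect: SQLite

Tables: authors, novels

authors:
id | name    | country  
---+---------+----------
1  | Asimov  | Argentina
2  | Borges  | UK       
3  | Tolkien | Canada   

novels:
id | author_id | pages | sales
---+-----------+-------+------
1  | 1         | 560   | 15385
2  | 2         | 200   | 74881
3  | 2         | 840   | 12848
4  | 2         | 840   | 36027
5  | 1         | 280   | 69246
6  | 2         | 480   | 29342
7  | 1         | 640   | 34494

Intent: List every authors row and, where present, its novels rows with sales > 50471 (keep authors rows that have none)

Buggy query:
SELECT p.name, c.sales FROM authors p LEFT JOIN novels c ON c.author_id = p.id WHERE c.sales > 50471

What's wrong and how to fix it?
Bug: Filtering c.sales in WHERE discards the NULL rows produced by LEFT JOIN, turning it into an inner join

Fix: Move the right-table condition into the ON clause so unmatched parents are kept

Corrected query:
SELECT p.name, c.sales FROM authors p LEFT JOIN novels c ON c.author_id = p.id AND c.sales > 50471

Result:
name    | sales
--------+------
Asimov  | 69246
Borges  | 74881
Tolkien | NULL 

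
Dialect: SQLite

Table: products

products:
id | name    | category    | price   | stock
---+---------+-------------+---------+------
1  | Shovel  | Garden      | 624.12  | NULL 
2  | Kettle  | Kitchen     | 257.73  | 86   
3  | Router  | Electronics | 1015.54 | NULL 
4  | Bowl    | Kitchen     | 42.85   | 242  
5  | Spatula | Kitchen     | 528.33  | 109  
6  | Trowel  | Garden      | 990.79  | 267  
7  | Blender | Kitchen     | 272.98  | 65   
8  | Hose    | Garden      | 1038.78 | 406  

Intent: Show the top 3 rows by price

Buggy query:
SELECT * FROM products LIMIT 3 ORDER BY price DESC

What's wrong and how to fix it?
Bug: ORDER BY cannot follow LIMIT; LIMIT is the final clause

Fix: Swap the clauses: ORDER BY first, then LIMIT

Corrected query:
SELECT * FROM products ORDER BY price DESC LIMIT 3

Result:
id | name   | category    | price   | stock
---+--------+-------------+---------+------
8  | Hose   | Garden      | 1038.78 | 406  
3  | Router | Electronics | 1015.54 | NULL 
6  | Trowel | Garden      | 990.79  | 267  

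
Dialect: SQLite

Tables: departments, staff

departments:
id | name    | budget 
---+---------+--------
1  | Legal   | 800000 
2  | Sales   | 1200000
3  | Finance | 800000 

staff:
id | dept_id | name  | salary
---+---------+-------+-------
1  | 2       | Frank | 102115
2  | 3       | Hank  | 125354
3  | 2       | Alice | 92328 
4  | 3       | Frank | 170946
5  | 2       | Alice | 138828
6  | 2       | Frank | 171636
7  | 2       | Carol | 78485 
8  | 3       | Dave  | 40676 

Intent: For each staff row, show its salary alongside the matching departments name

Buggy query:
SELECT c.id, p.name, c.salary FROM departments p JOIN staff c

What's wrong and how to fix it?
Bug: Missing join condition: each staff row is matched to all departments rows instead of just its own

Fix: Add ON c.dept_id = p.id to the JOIN

Corrected query:
SELECT c.id, p.name, c.salary FROM departments p JOIN staff c ON c.dept_id = p.id

Result:
id | name    | salary
---+---------+-------
1  | Sales   | 102115
2  | Finance | 125354
3  | Sales   | 92328 
4  | Finance | 170946
5  | Sales   | 138828
6  | Sales   | 171636
7  | Sales   | 78485 
8  | Finance | 40676 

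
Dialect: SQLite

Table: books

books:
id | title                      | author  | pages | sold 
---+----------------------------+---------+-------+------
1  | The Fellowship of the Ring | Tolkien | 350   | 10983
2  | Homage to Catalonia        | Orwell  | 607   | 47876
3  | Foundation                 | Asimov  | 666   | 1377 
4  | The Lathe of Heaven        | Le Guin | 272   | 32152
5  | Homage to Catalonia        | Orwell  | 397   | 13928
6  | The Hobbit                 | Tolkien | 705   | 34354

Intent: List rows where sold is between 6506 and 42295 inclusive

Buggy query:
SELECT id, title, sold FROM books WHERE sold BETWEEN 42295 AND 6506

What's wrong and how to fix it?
Bug: The bounds are reversed; BETWEEN a AND b requires a <= b to match anything

Fix: Write BETWEEN 6506 AND 42295

Corrected query:
SELECT id, title, sold FROM books WHERE sold BETWEEN 6506 AND 42295

Result:
id | title                      | sold 
---+----------------------------+------
1  | The Fellowship of the Ring | 10983
4  | The Lathe of Heaven        | 32152
5  | Homage to Catalonia        | 13928
6  | The Hobbit                 | 34354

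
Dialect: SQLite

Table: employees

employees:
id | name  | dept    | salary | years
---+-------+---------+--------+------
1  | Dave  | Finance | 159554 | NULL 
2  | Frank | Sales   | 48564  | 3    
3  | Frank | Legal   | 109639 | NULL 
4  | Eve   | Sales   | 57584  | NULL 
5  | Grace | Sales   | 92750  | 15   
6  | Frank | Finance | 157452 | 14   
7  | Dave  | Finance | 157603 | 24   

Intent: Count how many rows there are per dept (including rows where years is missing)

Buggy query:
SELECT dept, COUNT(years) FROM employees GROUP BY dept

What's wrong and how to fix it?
Bug: COUNT(years) skips NULLs, so groups with missing years are undercounted

Fix: Use COUNT(*) to count all rows regardless of NULL

Corrected query:
SELECT dept, COUNT(*) FROM employees GROUP BY dept

Result:
dept    | COUNT(*)
--------+---------
Finance | 3       
Legal   | 1       
Sales   | 3       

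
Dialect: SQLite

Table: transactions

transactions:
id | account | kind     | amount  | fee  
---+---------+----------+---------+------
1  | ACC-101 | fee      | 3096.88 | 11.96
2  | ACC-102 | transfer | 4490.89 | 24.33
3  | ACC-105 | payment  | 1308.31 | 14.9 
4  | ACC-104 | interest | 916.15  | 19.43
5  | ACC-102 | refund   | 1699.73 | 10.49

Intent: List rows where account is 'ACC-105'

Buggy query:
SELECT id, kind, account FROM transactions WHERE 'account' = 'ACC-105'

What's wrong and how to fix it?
Bug: Single quotes denote string literals in SQL; the column name is being compared as a constant string

Fix: Remove the quotes around the column name (or use double quotes for an identifier)

Corrected query:
SELECT id, kind, account FROM transactions WHERE account = 'ACC-105'

Result:
id | kind    | account
---+---------+--------
3  | payment | ACC-105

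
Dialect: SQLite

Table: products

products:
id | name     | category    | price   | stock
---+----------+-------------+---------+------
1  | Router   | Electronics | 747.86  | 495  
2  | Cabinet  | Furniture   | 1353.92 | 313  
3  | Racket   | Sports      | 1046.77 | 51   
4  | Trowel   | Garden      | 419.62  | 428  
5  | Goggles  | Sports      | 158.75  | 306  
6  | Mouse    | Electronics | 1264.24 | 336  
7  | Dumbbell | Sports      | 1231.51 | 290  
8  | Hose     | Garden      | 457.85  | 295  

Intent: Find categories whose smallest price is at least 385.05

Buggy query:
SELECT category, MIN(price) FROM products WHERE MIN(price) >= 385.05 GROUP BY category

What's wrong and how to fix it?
Bug: MIN() in WHERE is a misuse of aggregate

Fix: Replace WHERE with HAVING after the GROUP BY

Corrected query:
SELECT category, MIN(price) FROM products GROUP BY category HAVING MIN(price) >= 385.05

Result:
category    | MIN(price)
------------+-----------
Electronics | 747.86    
Furniture   | 1353.92   
Garden      | 419.62    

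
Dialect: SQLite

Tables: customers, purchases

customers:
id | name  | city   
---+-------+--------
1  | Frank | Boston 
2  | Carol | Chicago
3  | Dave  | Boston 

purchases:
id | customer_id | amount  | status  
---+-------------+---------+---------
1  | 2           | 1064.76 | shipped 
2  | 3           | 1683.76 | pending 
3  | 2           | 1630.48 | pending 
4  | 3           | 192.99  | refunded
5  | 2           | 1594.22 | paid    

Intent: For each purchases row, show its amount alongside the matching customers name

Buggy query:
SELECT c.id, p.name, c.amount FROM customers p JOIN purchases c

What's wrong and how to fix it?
Bug: JOIN with no ON clause produces a cartesian product; every purchases row pairs with every customers row

Fix: Add ON c.customer_id = p.id to the JOIN

Corrected query:
SELECT c.id, p.name, c.amount FROM customers p JOIN purchases c ON c.customer_id = p.id

Result:
id | name  | amount 
---+-------+--------
1  | Carol | 1064.76
2  | Dave  | 1683.76
3  | Carol | 1630.48
4  | Dave  | 192.99 
5  | Carol | 1594.22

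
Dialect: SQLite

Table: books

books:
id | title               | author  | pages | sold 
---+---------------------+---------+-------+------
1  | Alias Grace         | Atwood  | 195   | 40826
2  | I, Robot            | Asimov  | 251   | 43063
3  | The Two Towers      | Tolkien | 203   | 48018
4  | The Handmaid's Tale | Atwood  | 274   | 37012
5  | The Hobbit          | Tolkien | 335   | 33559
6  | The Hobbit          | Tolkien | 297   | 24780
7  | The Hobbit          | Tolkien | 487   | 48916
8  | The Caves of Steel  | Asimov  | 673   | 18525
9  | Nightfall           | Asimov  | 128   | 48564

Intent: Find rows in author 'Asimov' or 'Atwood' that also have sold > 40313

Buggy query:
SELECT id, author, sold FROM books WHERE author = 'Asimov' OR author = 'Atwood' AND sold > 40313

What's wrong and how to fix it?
Bug: AND binds tighter than OR, so this parses as author = 'Asimov' OR (author = 'Atwood' AND sold > 40313)

Fix: Add parentheses around the OR so the AND applies to both alternatives

Corrected query:
SELECT id, author, sold FROM books WHERE (author = 'Asimov' OR author = 'Atwood') AND sold > 40313

Result:
id | author | sold 
---+--------+------
1  | Atwood | 40826
2  | Asimov | 43063
9  | Asimov | 48564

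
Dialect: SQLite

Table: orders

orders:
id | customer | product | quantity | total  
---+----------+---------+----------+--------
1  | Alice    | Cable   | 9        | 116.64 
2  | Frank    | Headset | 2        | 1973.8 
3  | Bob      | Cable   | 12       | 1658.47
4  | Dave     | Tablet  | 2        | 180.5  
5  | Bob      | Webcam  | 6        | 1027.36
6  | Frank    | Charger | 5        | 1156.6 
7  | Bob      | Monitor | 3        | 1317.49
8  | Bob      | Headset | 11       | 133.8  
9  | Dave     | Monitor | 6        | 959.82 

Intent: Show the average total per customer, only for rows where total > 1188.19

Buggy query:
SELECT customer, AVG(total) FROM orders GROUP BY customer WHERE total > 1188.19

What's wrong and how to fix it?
Bug: Row-level WHERE must come before GROUP BY in the clause order

Fix: Move the WHERE clause before GROUP BY

Corrected query:
SELECT customer, AVG(total) FROM orders WHERE total > 1188.19 GROUP BY customer

Result:
customer | AVG(total)
---------+-----------
Bob      | 1487.98   
Frank    | 1973.8    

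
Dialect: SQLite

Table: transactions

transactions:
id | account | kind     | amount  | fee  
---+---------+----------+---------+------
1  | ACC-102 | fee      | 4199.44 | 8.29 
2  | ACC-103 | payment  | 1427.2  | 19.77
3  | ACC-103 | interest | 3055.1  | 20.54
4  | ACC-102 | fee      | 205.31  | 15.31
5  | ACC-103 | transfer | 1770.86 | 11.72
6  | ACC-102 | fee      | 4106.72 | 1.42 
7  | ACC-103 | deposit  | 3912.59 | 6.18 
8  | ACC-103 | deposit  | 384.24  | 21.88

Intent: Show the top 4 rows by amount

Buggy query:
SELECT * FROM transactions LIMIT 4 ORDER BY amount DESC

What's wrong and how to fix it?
Bug: ORDER BY cannot follow LIMIT; LIMIT is the final clause

Fix: Swap the clauses: ORDER BY first, then LIMIT

Corrected query:
SELECT * FROM transactions ORDER BY amount DESC LIMIT 4

Result:
id | account | kind     | amount  | fee  
---+---------+----------+---------+------
1  | ACC-102 | fee      | 4199.44 | 8.29 
6  | ACC-102 | fee      | 4106.72 | 1.42 
7  | ACC-103 | deposit  | 3912.59 | 6.18 
3  | ACC-103 | interest | 3055.1  | 20.54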